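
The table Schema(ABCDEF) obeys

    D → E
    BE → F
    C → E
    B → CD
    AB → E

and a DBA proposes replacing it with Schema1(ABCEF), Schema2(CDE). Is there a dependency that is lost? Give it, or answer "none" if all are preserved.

Check B → CD: no single fragment contains all of {BCD}, and the restricted closure of {B} across the fragments never reaches {CD}.
D → E is preserved.
BE → F is preserved.
C → E is preserved.
AB → E is preserved.

B → CD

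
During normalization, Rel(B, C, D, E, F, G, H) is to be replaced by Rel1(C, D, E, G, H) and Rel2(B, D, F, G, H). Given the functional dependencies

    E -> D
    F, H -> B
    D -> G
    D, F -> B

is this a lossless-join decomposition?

Common attributes: Rel1 ∩ Rel2 = {D, G, H}.
No dependency enlarges {D, G, H}, so (D, G, H)⁺ = {D, G, H}.
The closure contains neither all of Rel1 = {C, D, E, G, H} nor all of Rel2 = {B, D, F, G, H}, so the common attributes are not a superkey of either fragment. The join is lossy.

No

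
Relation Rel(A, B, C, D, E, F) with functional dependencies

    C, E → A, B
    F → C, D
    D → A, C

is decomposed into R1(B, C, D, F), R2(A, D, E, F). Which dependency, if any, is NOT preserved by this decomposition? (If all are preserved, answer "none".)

Check C, E → A, B: no single fragment contains all of {A, B, C, E}, and the restricted closure of {C, E} across the fragments never reaches {A, B}.
F → C, D is preserved.
D → A, C is preserved.

C, E → A, B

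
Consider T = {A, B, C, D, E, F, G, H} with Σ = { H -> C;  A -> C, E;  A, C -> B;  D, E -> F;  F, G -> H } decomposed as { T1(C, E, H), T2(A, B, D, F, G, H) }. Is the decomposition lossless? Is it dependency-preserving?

Lossless test: (H)⁺ = {C, H}, which is a superkey of neither fragment — lossy.
Dependency preservation: the restricted closure of {A} across the fragments never reaches {C, E}, so A → C, E cannot be enforced without a join — not preserved.

lossy and not dependency-preserving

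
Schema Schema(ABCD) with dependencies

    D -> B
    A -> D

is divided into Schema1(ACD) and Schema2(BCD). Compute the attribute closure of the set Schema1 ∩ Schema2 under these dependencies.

BCD

Schema1 ∩ Schema2 = {CD}.
D → B applies, adding B
Closure: {BCD}.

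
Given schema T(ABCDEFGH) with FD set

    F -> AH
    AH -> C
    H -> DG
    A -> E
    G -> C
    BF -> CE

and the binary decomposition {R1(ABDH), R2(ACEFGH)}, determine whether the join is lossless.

Common attributes: R1 ∩ R2 = {AH}.
Closure of {AH}: AH → C applies, adding C; H → DG applies, adding DG; A → E applies, adding E. So (AH)⁺ = {ACDEGH}.
The closure contains neither all of R1 = {ABDH} nor all of R2 = {ACEFGH}, so the common attributes are not a superkey of either fragment. The join is lossy.

No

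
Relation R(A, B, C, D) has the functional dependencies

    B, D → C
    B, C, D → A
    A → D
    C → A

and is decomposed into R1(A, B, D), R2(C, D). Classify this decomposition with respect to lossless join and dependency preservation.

Lossless test: (D)⁺ = {D}, which is a superkey of neither fragment — lossy.
Dependency preservation: the restricted closure of {B, D} across the fragments never reaches {C}, so B, D → C cannot be enforced without a join — not preserved.

lossy and not dependency-preserving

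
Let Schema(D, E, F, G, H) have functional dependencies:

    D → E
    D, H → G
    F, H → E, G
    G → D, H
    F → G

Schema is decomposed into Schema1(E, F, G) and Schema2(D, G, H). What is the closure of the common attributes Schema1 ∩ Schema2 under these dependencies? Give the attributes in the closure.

Schema1 ∩ Schema2 = {G}.
G → D, H applies, adding D, H
D → E applies, adding E
Closure: {D, E, G, H}.

D, E, G, H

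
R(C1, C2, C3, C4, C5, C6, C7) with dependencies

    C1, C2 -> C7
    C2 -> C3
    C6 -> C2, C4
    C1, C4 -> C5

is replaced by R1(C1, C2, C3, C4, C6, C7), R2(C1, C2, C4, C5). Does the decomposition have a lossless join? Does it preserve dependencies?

Lossless test: (C1, C2, C4)⁺ = {C1, C2, C3, C4, C5, C7}, which contains all of one fragment — lossless.
Dependency preservation: every FD's attributes lie within a single fragment, so each can be enforced locally — preserved.

lossless and dependency-preserving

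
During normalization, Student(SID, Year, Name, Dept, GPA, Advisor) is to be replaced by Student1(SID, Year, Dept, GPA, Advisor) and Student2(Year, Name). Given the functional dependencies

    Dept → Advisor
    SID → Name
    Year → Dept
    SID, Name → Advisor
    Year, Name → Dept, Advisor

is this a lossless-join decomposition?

Common attributes: Student1 ∩ Student2 = {Year}.
Closure of {Year}: Year → Dept applies, adding Dept; Dept → Advisor applies, adding Advisor. So (Year)⁺ = {Year, Dept, Advisor}.
The closure contains neither all of Student1 = {SID, Year, Dept, GPA, Advisor} nor all of Student2 = {Year, Name}, so the common attributes are not a superkey of either fragment. The join is lossy.

No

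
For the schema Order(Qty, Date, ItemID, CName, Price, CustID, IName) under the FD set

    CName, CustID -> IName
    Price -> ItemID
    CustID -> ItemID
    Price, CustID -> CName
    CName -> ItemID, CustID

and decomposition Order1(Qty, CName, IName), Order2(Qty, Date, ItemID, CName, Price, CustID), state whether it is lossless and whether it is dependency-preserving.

Lossless test: (Qty, CName)⁺ = {Qty, ItemID, CName, CustID, IName}, which contains all of one fragment — lossless.
Dependency preservation: CName, CustID → IName is not contained in any single fragment, but the restricted closure of its left-hand side across the fragments still reaches the right-hand side; the remaining FDs each lie inside some fragment. All dependencies are preserved.

lossless and dependency-preserving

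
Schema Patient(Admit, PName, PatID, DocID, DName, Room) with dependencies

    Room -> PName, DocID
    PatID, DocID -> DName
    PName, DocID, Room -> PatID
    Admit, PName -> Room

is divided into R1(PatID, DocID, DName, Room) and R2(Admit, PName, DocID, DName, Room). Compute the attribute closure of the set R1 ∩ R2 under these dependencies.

PName, PatID, DocID, DName, Room

R1 ∩ R2 = {DocID, DName, Room}.
Room → PName, DocID applies, adding PName
PName, DocID, Room → PatID applies, adding PatID
Closure: {PName, PatID, DocID, DName, Room}.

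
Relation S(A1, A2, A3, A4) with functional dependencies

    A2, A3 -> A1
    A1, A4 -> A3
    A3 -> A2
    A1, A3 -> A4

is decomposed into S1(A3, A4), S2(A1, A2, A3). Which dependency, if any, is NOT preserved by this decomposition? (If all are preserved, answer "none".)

Check A1, A4 → A3: no single fragment contains all of {A1, A3, A4}, and the restricted closure of {A1, A4} across the fragments never reaches {A3}.
A2, A3 → A1 is preserved.
A3 → A2 is preserved.
A1, A3 → A4 is preserved.

A1, A4 -> A3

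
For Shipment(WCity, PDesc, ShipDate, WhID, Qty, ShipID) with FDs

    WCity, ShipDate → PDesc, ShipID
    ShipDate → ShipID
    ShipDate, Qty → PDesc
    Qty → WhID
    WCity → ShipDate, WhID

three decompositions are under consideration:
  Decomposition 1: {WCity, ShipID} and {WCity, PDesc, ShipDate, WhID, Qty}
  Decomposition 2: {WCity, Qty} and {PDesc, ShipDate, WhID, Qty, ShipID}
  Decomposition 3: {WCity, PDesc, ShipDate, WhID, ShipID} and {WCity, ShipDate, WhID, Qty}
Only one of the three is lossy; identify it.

Decomposition 1: common = {WCity}, closure = {WCity, PDesc, ShipDate, WhID, ShipID} → lossless.
Decomposition 2: common = {Qty}, closure = {WhID, Qty} → lossy.
Decomposition 3: common = {WCity, ShipDate, WhID}, closure = {WCity, PDesc, ShipDate, WhID, ShipID} → lossless.

Decomposition 2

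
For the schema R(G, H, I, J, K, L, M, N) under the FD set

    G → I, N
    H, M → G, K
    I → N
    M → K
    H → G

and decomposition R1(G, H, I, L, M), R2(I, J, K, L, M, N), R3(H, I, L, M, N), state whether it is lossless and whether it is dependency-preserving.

Lossless test (chase): Rows 1 and 3 agree on H, M; apply H, M→G, K and equate their G, K entries. Rows 1 and 2 agree on I; apply I→N and equate their N entries. Rows 1 and 2 agree on M; apply M→K and equate their K entries. No row becomes fully distinguished — the join is lossy.
Dependency preservation: G → I, N; H, M → G, K are not contained in any single fragment, but the restricted closure of each left-hand side across the fragments still reaches the right-hand side; the remaining FDs each lie inside some fragment. All dependencies are preserved.

lossy but dependency-preserving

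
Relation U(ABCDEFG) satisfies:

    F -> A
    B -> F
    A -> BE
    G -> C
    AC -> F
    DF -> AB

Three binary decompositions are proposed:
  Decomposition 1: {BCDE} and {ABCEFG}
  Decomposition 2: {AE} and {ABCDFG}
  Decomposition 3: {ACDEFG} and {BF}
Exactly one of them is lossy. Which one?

Decomposition 1: common = {BCE}, closure = {ABCEF} → lossy.
Decomposition 2: common = {A}, closure = {ABEF} → lossless.
Decomposition 3: common = {F}, closure = {ABEF} → lossless.

Decomposition 1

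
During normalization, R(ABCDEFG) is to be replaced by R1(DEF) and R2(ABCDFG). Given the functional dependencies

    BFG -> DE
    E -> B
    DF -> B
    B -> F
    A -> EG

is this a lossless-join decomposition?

Common attributes: R1 ∩ R2 = {DF}.
Closure of {DF}: DF → B applies, adding B. So (DF)⁺ = {BDF}.
The closure contains neither all of R1 = {DEF} nor all of R2 = {ABCDFG}, so the common attributes are not a superkey of either fragment. The join is lossy.

No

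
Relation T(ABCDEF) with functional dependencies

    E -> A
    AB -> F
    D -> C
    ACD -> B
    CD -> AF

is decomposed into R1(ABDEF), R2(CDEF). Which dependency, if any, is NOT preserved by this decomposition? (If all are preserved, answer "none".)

none

E → A lies within R1.
AB → F lies within R1.
D → C lies within R2.
ACD → B: restricted closure across fragments reaches B.
CD → AF: restricted closure across fragments reaches AF.
Every dependency is enforceable on the fragments, so the decomposition is dependency-preserving.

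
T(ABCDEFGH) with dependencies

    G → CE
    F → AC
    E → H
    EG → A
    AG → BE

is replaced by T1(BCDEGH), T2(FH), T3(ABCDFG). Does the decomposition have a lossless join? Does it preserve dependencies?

Lossless test (chase): Rows 1 and 3 agree on G; apply G→CE and equate their CE entries. Rows 2 and 3 agree on F; apply F→AC and equate their AC entries. Rows 1 and 3 agree on E; apply E→H and equate their H entries. Rows 1 and 3 agree on EG; apply EG→A and equate their A entries. Row 3 is now all distinguished symbols — the join is lossless.
Dependency preservation: EG → A; AG → BE are not contained in any single fragment, but the restricted closure of each left-hand side across the fragments still reaches the right-hand side; the remaining FDs each lie inside some fragment. All dependencies are preserved.

lossless and dependency-preserving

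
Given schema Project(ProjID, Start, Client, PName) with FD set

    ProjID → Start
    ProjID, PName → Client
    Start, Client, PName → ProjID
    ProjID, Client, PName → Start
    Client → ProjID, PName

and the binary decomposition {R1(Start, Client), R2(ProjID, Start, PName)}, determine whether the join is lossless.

Common attributes: R1 ∩ R2 = {Start}.
No dependency enlarges {Start}, so (Start)⁺ = {Start}.
The closure contains neither all of R1 = {Start, Client} nor all of R2 = {ProjID, Start, PName}, so the common attributes are not a superkey of either fragment. The join is lossy.

No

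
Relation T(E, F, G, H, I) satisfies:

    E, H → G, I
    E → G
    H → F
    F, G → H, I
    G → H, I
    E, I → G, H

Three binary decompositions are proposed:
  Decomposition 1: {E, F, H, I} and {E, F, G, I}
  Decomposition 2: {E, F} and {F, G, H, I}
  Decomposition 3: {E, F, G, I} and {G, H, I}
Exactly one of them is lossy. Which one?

Decomposition 1: common = {E, F, I}, closure = {E, F, G, H, I} → lossless.
Decomposition 2: common = {F}, closure = {F} → lossy.
Decomposition 3: common = {G, I}, closure = {F, G, H, I} → lossless.

Decomposition 2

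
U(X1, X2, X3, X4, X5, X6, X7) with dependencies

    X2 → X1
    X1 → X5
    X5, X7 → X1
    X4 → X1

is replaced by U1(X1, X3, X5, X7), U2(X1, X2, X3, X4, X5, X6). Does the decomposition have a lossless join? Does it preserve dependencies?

lossy but dependency-preserving

Lossless test: (X1, X3, X5)⁺ = {X1, X3, X5}, which is a superkey of neither fragment — lossy.
Dependency preservation: every FD's attributes lie within a single fragment, so each can be enforced locally — preserved.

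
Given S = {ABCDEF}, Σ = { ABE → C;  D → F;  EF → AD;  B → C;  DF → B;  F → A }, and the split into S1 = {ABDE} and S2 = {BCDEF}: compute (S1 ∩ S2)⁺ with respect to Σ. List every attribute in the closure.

S1 ∩ S2 = {BDE}.
D → F applies, adding F
EF → AD applies, adding A
B → C applies, adding C
Closure: {ABCDEF}.

ABCDEF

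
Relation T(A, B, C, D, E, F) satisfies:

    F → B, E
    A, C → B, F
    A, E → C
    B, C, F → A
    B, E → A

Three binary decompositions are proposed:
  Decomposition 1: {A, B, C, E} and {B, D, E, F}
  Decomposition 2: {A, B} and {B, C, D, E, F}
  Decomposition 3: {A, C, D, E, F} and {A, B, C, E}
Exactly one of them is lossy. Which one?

Decomposition 2

Decomposition 1: common = {B, E}, closure = {A, B, C, E, F} → lossless.
Decomposition 2: common = {B}, closure = {B} → lossy.
Decomposition 3: common = {A, C, E}, closure = {A, B, C, E, F} → lossless.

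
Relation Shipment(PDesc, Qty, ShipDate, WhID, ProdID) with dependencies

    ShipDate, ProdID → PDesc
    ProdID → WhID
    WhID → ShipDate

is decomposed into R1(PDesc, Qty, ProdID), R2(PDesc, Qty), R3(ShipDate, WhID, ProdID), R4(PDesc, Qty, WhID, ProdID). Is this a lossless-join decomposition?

Chase test. Columns are PDesc, Qty, ShipDate, WhID, ProdID; row i has aⱼ where attribute j ∈ Ri, else bᵢⱼ.
Initial tableau (one row per fragment):
  row 1: a1 a2 b13 b14 a5
  row 2: a1 a2 b23 b24 b25
  row 3: b31 b32 a3 a4 a5
  row 4: a1 a2 b43 a4 a5
Rows 1 and 3 agree on ProdID; apply ProdID→WhID and equate their WhID entries.
Rows 1 and 3 agree on WhID; apply WhID→ShipDate and equate their ShipDate entries.
Rows 1 and 4 agree on WhID; apply WhID→ShipDate and equate their ShipDate entries.
Rows 1 and 3 agree on ShipDate, ProdID; apply ShipDate, ProdID→PDesc and equate their PDesc entries.
Row 1 is now all distinguished symbols — the join is lossless.

Yes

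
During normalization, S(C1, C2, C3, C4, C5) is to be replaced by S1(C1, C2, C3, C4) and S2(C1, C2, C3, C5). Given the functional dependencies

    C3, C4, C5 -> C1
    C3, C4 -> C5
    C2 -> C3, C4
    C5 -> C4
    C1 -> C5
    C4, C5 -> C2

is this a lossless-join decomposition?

Common attributes: S1 ∩ S2 = {C1, C2, C3}.
Closure of {C1, C2, C3}: C2 → C3, C4 applies, adding C4; C1 → C5 applies, adding C5. So (C1, C2, C3)⁺ = {C1, C2, C3, C4, C5}.
This closure contains every attribute of S1, so S1 ∩ S2 → S1. The join is lossless.

Yes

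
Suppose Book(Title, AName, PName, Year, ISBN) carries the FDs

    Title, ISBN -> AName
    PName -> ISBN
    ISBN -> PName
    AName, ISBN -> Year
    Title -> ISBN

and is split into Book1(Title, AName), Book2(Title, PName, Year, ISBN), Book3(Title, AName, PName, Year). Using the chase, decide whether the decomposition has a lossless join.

Yes

Chase test. Columns are Title, AName, PName, Year, ISBN; row i has aⱼ where attribute j ∈ Booki, else bᵢⱼ.
Initial tableau (one row per fragment):
  row 1: a1 a2 b13 b14 b15
  row 2: a1 b22 a3 a4 a5
  row 3: a1 a2 a3 a4 b35
Rows 2 and 3 agree on PName; apply PName→ISBN and equate their ISBN entries.
Rows 1 and 2 agree on Title; apply Title→ISBN and equate their ISBN entries.
Rows 1 and 2 agree on Title, ISBN; apply Title, ISBN→AName and equate their AName entries.
Rows 1 and 2 agree on ISBN; apply ISBN→PName and equate their PName entries.
Rows 1 and 2 agree on AName, ISBN; apply AName, ISBN→Year and equate their Year entries.
Row 1 is now all distinguished symbols — the join is lossless.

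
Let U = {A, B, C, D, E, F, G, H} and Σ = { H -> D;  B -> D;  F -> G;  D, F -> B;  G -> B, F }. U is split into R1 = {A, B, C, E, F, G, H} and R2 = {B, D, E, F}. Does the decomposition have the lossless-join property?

Yes

Common attributes: R1 ∩ R2 = {B, E, F}.
Closure of {B, E, F}: B → D applies, adding D; F → G applies, adding G. So (B, E, F)⁺ = {B, D, E, F, G}.
This closure contains every attribute of R2, so R1 ∩ R2 → R2. The join is lossless.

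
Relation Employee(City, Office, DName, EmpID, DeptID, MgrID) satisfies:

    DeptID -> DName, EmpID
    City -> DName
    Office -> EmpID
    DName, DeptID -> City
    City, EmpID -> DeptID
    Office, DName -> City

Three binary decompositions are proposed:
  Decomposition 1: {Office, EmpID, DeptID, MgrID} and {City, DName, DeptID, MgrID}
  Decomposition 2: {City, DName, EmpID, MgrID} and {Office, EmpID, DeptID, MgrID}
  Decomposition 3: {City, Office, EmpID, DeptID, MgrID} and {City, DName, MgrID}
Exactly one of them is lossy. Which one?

Decomposition 2

Decomposition 1: common = {DeptID, MgrID}, closure = {City, DName, EmpID, DeptID, MgrID} → lossless.
Decomposition 2: common = {EmpID, MgrID}, closure = {EmpID, MgrID} → lossy.
Decomposition 3: common = {City, MgrID}, closure = {City, DName, MgrID} → lossless.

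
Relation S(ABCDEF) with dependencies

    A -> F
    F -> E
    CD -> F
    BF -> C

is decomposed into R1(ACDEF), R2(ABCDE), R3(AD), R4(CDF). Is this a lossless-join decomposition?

Chase test. Columns are ABCDEF; row i has aⱼ where attribute j ∈ Ri, else bᵢⱼ.
Initial tableau (one row per fragment):
  row 1: a1 b12 a3 a4 a5 a6
  row 2: a1 a2 a3 a4 a5 b26
  row 3: a1 b32 b33 a4 b35 b36
  row 4: b41 b42 a3 a4 b45 a6
Rows 1 and 2 agree on A; apply A→F and equate their F entries.
Rows 1 and 3 agree on A; apply A→F and equate their F entries.
Rows 1 and 3 agree on F; apply F→E and equate their E entries.
Rows 1 and 4 agree on F; apply F→E and equate their E entries.
Row 2 is now all distinguished symbols — the join is lossless.

Yes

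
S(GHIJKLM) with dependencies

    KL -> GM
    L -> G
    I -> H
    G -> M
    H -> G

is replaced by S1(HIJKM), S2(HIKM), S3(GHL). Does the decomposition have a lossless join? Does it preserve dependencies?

lossy and not dependency-preserving

Lossless test (chase): Rows 1 and 2 agree on H; apply H→G and equate their G entries. Rows 1 and 3 agree on H; apply H→G and equate their G entries. Rows 1 and 3 agree on G; apply G→M and equate their M entries. No row becomes fully distinguished — the join is lossy.
Dependency preservation: the restricted closure of {KL} across the fragments never reaches {GM}, so KL → GM cannot be enforced without a join — not preserved.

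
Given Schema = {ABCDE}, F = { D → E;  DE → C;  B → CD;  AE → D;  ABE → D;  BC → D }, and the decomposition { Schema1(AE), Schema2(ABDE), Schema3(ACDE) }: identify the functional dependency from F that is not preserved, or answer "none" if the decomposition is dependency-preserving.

none

D → E lies within Schema2.
DE → C lies within Schema3.
B → CD: restricted closure across fragments reaches CD.
AE → D lies within Schema2.
ABE → D lies within Schema2.
BC → D: restricted closure across fragments reaches D.
Every dependency is enforceable on the fragments, so the decomposition is dependency-preserving.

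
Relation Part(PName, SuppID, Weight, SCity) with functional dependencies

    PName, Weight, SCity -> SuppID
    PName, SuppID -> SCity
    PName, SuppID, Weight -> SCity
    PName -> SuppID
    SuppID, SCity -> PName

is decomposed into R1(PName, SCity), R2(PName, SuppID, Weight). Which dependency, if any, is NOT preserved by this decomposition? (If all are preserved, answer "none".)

SuppID, SCity -> PName

Check SuppID, SCity → PName: no single fragment contains all of {PName, SuppID, SCity}, and the restricted closure of {SuppID, SCity} across the fragments never reaches {PName}.
PName, Weight, SCity → SuppID is preserved.
PName, SuppID → SCity is preserved.
PName, SuppID, Weight → SCity is preserved.
PName → SuppID is preserved.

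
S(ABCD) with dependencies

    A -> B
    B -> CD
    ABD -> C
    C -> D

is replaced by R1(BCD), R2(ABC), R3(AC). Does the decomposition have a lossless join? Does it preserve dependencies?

Lossless test (chase): Rows 2 and 3 agree on A; apply A→B and equate their B entries. Rows 1 and 2 agree on B; apply B→CD and equate their CD entries. Rows 1 and 3 agree on B; apply B→CD and equate their CD entries. Row 2 is now all distinguished symbols — the join is lossless.
Dependency preservation: ABD → C is not contained in any single fragment, but the restricted closure of its left-hand side across the fragments still reaches the right-hand side; the remaining FDs each lie inside some fragment. All dependencies are preserved.

lossless and dependency-preserving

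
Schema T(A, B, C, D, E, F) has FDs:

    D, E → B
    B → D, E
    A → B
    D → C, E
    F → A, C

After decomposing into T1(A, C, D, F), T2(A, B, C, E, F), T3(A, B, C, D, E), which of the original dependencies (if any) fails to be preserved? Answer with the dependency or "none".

none

D, E → B lies within T3.
B → D, E lies within T3.
A → B lies within T2.
D → C, E lies within T3.
F → A, C lies within T1.
Every dependency is enforceable on the fragments, so the decomposition is dependency-preserving.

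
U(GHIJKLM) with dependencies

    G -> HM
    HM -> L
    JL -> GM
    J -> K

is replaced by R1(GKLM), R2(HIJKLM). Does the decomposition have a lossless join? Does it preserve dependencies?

Lossless test: (KLM)⁺ = {KLM}, which is a superkey of neither fragment — lossy.
Dependency preservation: the restricted closure of {G} across the fragments never reaches {HM}, so G → HM cannot be enforced without a join — not preserved.

lossy and not dependency-preserving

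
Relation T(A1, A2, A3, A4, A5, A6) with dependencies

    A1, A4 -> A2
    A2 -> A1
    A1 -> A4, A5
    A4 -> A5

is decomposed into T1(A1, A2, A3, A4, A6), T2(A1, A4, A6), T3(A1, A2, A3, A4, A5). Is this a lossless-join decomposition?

Yes

Chase test. Columns are A1, A2, A3, A4, A5, A6; row i has aⱼ where attribute j ∈ Ti, else bᵢⱼ.
Initial tableau (one row per fragment):
  row 1: a1 a2 a3 a4 b15 a6
  row 2: a1 b22 b23 a4 b25 a6
  row 3: a1 a2 a3 a4 a5 b36
Rows 1 and 2 agree on A1, A4; apply A1, A4→A2 and equate their A2 entries.
Rows 1 and 2 agree on A1; apply A1→A4, A5 and equate their A4, A5 entries.
Rows 1 and 3 agree on A1; apply A1→A4, A5 and equate their A4, A5 entries.
Row 1 is now all distinguished symbols — the join is lossless.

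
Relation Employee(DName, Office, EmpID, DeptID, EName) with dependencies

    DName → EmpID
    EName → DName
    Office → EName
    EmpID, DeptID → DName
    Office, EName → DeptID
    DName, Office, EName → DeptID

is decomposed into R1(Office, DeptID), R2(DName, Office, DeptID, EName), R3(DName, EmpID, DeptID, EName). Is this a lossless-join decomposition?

Chase test. Columns are DName, Office, EmpID, DeptID, EName; row i has aⱼ where attribute j ∈ Ri, else bᵢⱼ.
Initial tableau (one row per fragment):
  row 1: b11 a2 b13 a4 b15
  row 2: a1 a2 b23 a4 a5
  row 3: a1 b32 a3 a4 a5
Rows 2 and 3 agree on DName; apply DName→EmpID and equate their EmpID entries.
Rows 1 and 2 agree on Office; apply Office→EName and equate their EName entries.
Rows 1 and 2 agree on EName; apply EName→DName and equate their DName entries.
Rows 1 and 2 agree on DName; apply DName→EmpID and equate their EmpID entries.
Row 1 is now all distinguished symbols — the join is lossless.

Yes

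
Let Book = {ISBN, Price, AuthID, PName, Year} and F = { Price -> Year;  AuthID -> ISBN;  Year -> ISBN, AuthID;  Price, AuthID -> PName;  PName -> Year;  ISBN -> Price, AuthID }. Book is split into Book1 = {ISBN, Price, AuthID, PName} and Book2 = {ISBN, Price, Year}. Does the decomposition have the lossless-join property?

Yes

Common attributes: Book1 ∩ Book2 = {ISBN, Price}.
Closure of {ISBN, Price}: Price → Year applies, adding Year; Year → ISBN, AuthID applies, adding AuthID; Price, AuthID → PName applies, adding PName. So (ISBN, Price)⁺ = {ISBN, Price, AuthID, PName, Year}.
This closure contains every attribute of Book1, so Book1 ∩ Book2 → Book1. The join is lossless.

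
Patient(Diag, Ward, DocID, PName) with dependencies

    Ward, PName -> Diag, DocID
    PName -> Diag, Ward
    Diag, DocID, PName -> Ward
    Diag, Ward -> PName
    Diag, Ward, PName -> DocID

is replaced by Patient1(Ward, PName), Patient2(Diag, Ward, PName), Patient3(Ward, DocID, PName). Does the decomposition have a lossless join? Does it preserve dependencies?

lossless and dependency-preserving

Lossless test (chase): Rows 1 and 2 agree on Ward, PName; apply Ward, PName→Diag, DocID and equate their Diag, DocID entries. Rows 1 and 3 agree on Ward, PName; apply Ward, PName→Diag, DocID and equate their Diag, DocID entries. Row 1 is now all distinguished symbols — the join is lossless.
Dependency preservation: Ward, PName → Diag, DocID; Diag, DocID, PName → Ward; Diag, Ward, PName → DocID are not contained in any single fragment, but the restricted closure of each left-hand side across the fragments still reaches the right-hand side; the remaining FDs each lie inside some fragment. All dependencies are preserved.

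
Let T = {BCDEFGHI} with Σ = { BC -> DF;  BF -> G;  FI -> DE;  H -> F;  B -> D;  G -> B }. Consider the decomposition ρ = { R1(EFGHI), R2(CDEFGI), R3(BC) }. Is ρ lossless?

Chase test. Columns are BCDEFGHI; row i has aⱼ where attribute j ∈ Ri, else bᵢⱼ.
Initial tableau (one row per fragment):
  row 1: b11 b12 b13 a4 a5 a6 a7 a8
  row 2: b21 a2 a3 a4 a5 a6 b27 a8
  row 3: a1 a2 b33 b34 b35 b36 b37 b38
Rows 1 and 2 agree on FI; apply FI→DE and equate their DE entries.
Rows 1 and 2 agree on G; apply G→B and equate their B entries.
No row becomes fully distinguished — the join is lossy.

No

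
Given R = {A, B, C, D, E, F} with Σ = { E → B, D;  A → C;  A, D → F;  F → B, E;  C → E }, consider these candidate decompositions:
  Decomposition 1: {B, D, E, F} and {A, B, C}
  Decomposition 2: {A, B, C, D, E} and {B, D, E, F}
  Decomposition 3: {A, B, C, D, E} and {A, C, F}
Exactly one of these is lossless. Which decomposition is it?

Decomposition 1: common = {B}, closure = {B} → lossy.
Decomposition 2: common = {B, D, E}, closure = {B, D, E} → lossy.
Decomposition 3: common = {A, C}, closure = {A, B, C, D, E, F} → lossless.

Decomposition 3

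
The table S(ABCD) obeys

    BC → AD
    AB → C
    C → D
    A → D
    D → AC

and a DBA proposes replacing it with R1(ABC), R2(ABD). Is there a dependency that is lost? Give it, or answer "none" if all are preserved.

BC → AD: restricted closure across fragments reaches AD.
AB → C lies within R1.
C → D: restricted closure across fragments reaches D.
A → D lies within R2.
D → AC: restricted closure across fragments reaches AC.
Every dependency is enforceable on the fragments, so the decomposition is dependency-preserving.

none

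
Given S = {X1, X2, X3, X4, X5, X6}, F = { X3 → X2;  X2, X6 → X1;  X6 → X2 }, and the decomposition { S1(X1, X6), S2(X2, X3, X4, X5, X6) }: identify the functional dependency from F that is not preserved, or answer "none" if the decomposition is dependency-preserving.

X3 → X2 lies within S2.
X2, X6 → X1: restricted closure across fragments reaches X1.
X6 → X2 lies within S2.
Every dependency is enforceable on the fragments, so the decomposition is dependency-preserving.

none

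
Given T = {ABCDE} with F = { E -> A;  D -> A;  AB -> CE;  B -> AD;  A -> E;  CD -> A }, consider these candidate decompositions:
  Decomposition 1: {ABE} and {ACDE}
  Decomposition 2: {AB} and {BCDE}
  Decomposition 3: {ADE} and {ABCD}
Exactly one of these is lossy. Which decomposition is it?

Decomposition 1: common = {AE}, closure = {AE} → lossy.
Decomposition 2: common = {B}, closure = {ABCDE} → lossless.
Decomposition 3: common = {AD}, closure = {ADE} → lossless.

Decomposition 1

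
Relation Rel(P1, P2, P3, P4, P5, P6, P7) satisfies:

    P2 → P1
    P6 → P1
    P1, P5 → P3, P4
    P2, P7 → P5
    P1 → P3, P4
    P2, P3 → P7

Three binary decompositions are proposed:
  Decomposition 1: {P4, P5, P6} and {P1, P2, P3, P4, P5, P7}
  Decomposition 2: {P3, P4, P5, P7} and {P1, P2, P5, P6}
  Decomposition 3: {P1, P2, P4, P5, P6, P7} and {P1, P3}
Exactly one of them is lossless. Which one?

Decomposition 1: common = {P4, P5}, closure = {P4, P5} → lossy.
Decomposition 2: common = {P5}, closure = {P5} → lossy.
Decomposition 3: common = {P1}, closure = {P1, P3, P4} → lossless.

Decomposition 3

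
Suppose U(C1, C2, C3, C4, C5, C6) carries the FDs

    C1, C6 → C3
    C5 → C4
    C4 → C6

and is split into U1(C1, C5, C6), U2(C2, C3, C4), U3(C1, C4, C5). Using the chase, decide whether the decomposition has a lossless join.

No

Chase test. Columns are C1, C2, C3, C4, C5, C6; row i has aⱼ where attribute j ∈ Ui, else bᵢⱼ.
Initial tableau (one row per fragment):
  row 1: a1 b12 b13 b14 a5 a6
  row 2: b21 a2 a3 a4 b25 b26
  row 3: a1 b32 b33 a4 a5 b36
Rows 1 and 3 agree on C5; apply C5→C4 and equate their C4 entries.
Rows 1 and 2 agree on C4; apply C4→C6 and equate their C6 entries.
Rows 1 and 3 agree on C4; apply C4→C6 and equate their C6 entries.
Rows 1 and 3 agree on C1, C6; apply C1, C6→C3 and equate their C3 entries.
No row becomes fully distinguished — the join is lossy.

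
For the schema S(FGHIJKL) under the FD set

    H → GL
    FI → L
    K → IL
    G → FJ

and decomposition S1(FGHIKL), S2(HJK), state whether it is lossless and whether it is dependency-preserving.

lossless but not dependency-preserving

Lossless test: (HK)⁺ = {FGHIJKL}, which contains all of one fragment — lossless.
Dependency preservation: the restricted closure of {G} across the fragments never reaches {FJ}, so G → FJ cannot be enforced without a join — not preserved.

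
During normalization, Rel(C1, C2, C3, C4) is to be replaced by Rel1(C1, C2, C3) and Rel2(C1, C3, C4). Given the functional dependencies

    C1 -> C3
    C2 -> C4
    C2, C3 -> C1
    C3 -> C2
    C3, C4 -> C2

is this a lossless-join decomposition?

Common attributes: Rel1 ∩ Rel2 = {C1, C3}.
Closure of {C1, C3}: C3 → C2 applies, adding C2; C2 → C4 applies, adding C4. So (C1, C3)⁺ = {C1, C2, C3, C4}.
This closure contains every attribute of Rel1, so Rel1 ∩ Rel2 → Rel1. The join is lossless.

Yes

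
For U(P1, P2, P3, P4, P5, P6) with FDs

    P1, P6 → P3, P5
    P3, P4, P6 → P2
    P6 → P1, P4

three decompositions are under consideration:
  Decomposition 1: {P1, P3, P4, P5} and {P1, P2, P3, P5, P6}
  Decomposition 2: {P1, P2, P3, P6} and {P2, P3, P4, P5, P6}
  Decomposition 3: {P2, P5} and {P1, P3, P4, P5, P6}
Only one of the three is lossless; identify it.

Decomposition 1: common = {P1, P3, P5}, closure = {P1, P3, P5} → lossy.
Decomposition 2: common = {P2, P3, P6}, closure = {P1, P2, P3, P4, P5, P6} → lossless.
Decomposition 3: common = {P5}, closure = {P5} → lossy.

Decomposition 2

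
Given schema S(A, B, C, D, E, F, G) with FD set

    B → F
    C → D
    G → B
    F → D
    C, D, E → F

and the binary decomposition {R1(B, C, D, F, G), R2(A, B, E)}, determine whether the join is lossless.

No

Common attributes: R1 ∩ R2 = {B}.
Closure of {B}: B → F applies, adding F; F → D applies, adding D. So (B)⁺ = {B, D, F}.
The closure contains neither all of R1 = {B, C, D, F, G} nor all of R2 = {A, B, E}, so the common attributes are not a superkey of either fragment. The join is lossy.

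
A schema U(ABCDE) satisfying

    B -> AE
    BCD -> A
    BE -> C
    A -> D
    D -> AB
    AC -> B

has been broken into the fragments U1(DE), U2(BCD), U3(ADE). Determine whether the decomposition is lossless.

Chase test. Columns are ABCDE; row i has aⱼ where attribute j ∈ Ui, else bᵢⱼ.
Initial tableau (one row per fragment):
  row 1: b11 b12 b13 a4 a5
  row 2: b21 a2 a3 a4 b25
  row 3: a1 b32 b33 a4 a5
Rows 1 and 2 agree on D; apply D→AB and equate their AB entries.
Rows 1 and 3 agree on D; apply D→AB and equate their AB entries.
Rows 1 and 2 agree on B; apply B→AE and equate their AE entries.
Rows 1 and 2 agree on BE; apply BE→C and equate their C entries.
Rows 1 and 3 agree on BE; apply BE→C and equate their C entries.
Row 1 is now all distinguished symbols — the join is lossless.

Yes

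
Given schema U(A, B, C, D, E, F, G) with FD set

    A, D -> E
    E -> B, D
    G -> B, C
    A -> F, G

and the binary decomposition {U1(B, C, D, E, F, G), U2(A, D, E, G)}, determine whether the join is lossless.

No

Common attributes: U1 ∩ U2 = {D, E, G}.
Closure of {D, E, G}: E → B, D applies, adding B; G → B, C applies, adding C. So (D, E, G)⁺ = {B, C, D, E, G}.
The closure contains neither all of U1 = {B, C, D, E, F, G} nor all of U2 = {A, D, E, G}, so the common attributes are not a superkey of either fragment. The join is lossy.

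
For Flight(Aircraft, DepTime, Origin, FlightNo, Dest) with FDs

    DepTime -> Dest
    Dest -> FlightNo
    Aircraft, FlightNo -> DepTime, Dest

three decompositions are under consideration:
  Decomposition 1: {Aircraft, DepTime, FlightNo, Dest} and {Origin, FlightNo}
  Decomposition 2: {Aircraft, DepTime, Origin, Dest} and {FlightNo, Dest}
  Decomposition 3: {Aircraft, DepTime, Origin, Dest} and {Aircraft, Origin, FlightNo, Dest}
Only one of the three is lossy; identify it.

Decomposition 1

Decomposition 1: common = {FlightNo}, closure = {FlightNo} → lossy.
Decomposition 2: common = {Dest}, closure = {FlightNo, Dest} → lossless.
Decomposition 3: common = {Aircraft, Origin, Dest}, closure = {Aircraft, DepTime, Origin, FlightNo, Dest} → lossless.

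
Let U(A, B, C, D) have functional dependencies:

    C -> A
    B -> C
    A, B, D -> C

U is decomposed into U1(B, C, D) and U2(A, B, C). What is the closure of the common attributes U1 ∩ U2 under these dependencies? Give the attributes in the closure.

U1 ∩ U2 = {B, C}.
C → A applies, adding A
Closure: {A, B, C}.

A, B, C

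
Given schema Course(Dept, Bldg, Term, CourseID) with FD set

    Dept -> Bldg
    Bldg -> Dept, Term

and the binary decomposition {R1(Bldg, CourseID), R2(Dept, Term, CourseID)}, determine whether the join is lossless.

Common attributes: R1 ∩ R2 = {CourseID}.
No dependency enlarges {CourseID}, so (CourseID)⁺ = {CourseID}.
The closure contains neither all of R1 = {Bldg, CourseID} nor all of R2 = {Dept, Term, CourseID}, so the common attributes are not a superkey of either fragment. The join is lossy.

No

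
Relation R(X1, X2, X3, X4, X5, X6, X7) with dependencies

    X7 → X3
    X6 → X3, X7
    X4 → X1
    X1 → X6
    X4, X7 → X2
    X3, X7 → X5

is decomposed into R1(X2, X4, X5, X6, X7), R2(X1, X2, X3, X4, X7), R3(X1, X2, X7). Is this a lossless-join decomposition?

Yes

Chase test. Columns are X1, X2, X3, X4, X5, X6, X7; row i has aⱼ where attribute j ∈ Ri, else bᵢⱼ.
Initial tableau (one row per fragment):
  row 1: b11 a2 b13 a4 a5 a6 a7
  row 2: a1 a2 a3 a4 b25 b26 a7
  row 3: a1 a2 b33 b34 b35 b36 a7
Rows 1 and 2 agree on X7; apply X7→X3 and equate their X3 entries.
Rows 1 and 3 agree on X7; apply X7→X3 and equate their X3 entries.
Rows 1 and 2 agree on X4; apply X4→X1 and equate their X1 entries.
Rows 1 and 2 agree on X1; apply X1→X6 and equate their X6 entries.
Rows 1 and 3 agree on X1; apply X1→X6 and equate their X6 entries.
Rows 1 and 2 agree on X3, X7; apply X3, X7→X5 and equate their X5 entries.
Rows 1 and 3 agree on X3, X7; apply X3, X7→X5 and equate their X5 entries.
Row 1 is now all distinguished symbols — the join is lossless.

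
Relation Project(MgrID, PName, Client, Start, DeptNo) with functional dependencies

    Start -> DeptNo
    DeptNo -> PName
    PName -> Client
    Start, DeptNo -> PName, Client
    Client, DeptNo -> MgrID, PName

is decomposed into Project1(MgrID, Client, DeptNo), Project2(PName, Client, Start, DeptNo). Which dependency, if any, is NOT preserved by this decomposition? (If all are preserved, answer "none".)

none

Start → DeptNo lies within Project2.
DeptNo → PName lies within Project2.
PName → Client lies within Project2.
Start, DeptNo → PName, Client lies within Project2.
Client, DeptNo → MgrID, PName: restricted closure across fragments reaches MgrID, PName.
Every dependency is enforceable on the fragments, so the decomposition is dependency-preserving.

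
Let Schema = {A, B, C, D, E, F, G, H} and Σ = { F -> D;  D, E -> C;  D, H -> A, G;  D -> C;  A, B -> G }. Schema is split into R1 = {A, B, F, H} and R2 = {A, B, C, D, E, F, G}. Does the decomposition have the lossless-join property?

Common attributes: R1 ∩ R2 = {A, B, F}.
Closure of {A, B, F}: F → D applies, adding D; D → C applies, adding C; A, B → G applies, adding G. So (A, B, F)⁺ = {A, B, C, D, F, G}.
The closure contains neither all of R1 = {A, B, F, H} nor all of R2 = {A, B, C, D, E, F, G}, so the common attributes are not a superkey of either fragment. The join is lossy.

No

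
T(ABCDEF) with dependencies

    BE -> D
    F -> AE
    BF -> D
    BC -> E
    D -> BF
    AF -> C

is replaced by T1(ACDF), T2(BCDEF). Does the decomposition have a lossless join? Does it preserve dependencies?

Lossless test: (CDF)⁺ = {ABCDEF}, which contains all of one fragment — lossless.
Dependency preservation: F → AE is not contained in any single fragment, but the restricted closure of its left-hand side across the fragments still reaches the right-hand side; the remaining FDs each lie inside some fragment. All dependencies are preserved.

lossless and dependency-preserving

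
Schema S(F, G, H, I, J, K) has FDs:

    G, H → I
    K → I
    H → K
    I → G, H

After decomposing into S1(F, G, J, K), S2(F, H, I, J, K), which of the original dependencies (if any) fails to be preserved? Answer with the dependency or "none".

G, H → I: restricted closure across fragments reaches I.
K → I lies within S2.
H → K lies within S2.
I → G, H: restricted closure across fragments reaches G, H.
Every dependency is enforceable on the fragments, so the decomposition is dependency-preserving.

none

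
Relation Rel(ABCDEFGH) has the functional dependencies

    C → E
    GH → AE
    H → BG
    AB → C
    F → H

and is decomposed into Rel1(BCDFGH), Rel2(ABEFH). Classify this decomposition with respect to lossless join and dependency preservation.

lossless but not dependency-preserving

Lossless test: (BFH)⁺ = {ABCEFGH}, which contains all of one fragment — lossless.
Dependency preservation: the restricted closure of {C} across the fragments never reaches {E}, so C → E cannot be enforced without a join — not preserved.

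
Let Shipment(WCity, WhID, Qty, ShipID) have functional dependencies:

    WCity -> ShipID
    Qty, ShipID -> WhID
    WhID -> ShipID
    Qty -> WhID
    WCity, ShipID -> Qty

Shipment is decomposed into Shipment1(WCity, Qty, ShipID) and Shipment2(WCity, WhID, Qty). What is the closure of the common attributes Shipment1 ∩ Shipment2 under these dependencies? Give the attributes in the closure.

WCity, WhID, Qty, ShipID

Shipment1 ∩ Shipment2 = {WCity, Qty}.
WCity → ShipID applies, adding ShipID
Qty, ShipID → WhID applies, adding WhID
Closure: {WCity, WhID, Qty, ShipID}.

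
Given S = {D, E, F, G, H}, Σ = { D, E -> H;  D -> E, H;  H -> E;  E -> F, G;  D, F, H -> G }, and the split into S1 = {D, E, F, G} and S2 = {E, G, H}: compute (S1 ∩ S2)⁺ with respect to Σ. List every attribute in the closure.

E, F, G

S1 ∩ S2 = {E, G}.
E → F, G applies, adding F
Closure: {E, F, G}.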